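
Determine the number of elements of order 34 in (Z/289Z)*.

16

φ(289) = φ(17^2) = 17·(17−1) = 272 = 2^4 · 17.
(Z/289Z)^× is cyclic (|G| = 272); a cyclic group of order m has exactly φ(d) elements of each order d | m, and none otherwise.
34 = 2 · 17 divides 272, and φ(34) = 16.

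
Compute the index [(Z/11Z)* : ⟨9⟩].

2

ord(9) | φ(11) = 11 − 1 = 10 = 2 · 5.
Divisors of 10: 1, 2, 5, 10.
Compute 9^d (mod 11) for the divisors d until we hit 1:
9^1 ≡ 9
9^2 ≡ 4
9^5 ≡ 1
So ord_11(9) = 5, hence |⟨9⟩| = 5.
The index is φ(11) / ord(9) = 10 / 5 = 2.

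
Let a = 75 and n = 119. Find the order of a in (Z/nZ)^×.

48

The order of 75 must divide φ(119) = φ(7·17) = (7−1)·(17−1) = 6·16 = 96 = 2^5 · 3.
Divisors of 96: 1, 2, 3, 4, 6, 8, 12, 16, 24, 32, 48, 96.
Evaluate successive powers at the divisors of 96:
75^1 ≡ 75 (mod 119)
75^2 ≡ 32 (mod 119)
75^3 ≡ 20 (mod 119)
75^4 ≡ 72 (mod 119)
75^6 ≡ 43 (mod 119)
75^8 ≡ 67 (mod 119)
75^12 ≡ 64 (mod 119)
75^16 ≡ 86 (mod 119)
75^24 ≡ 50 (mod 119)
75^32 ≡ 18 (mod 119)
75^48 ≡ 1 (mod 119) ✓
Therefore the multiplicative order of 75 modulo 119 is 48.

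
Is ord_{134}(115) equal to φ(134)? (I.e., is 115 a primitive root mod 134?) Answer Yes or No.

Yes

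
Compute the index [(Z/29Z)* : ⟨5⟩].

2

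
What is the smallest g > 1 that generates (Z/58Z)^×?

φ(58) = φ(2)·φ(29) = 1·28 = 28 = 2^2 · 7.
Test candidates g = 2, 3, … against the prime factors q ∈ {2, 7} of φ(58): g is a generator iff g^(28/q) ≢ 1 for every such q.
g = 2: gcd(2, 58) = 2 > 1, not a unit — skip.
g = 3: 3^14 ≡ 57; 3^4 ≡ 23 — none is 1, so 3 is a primitive root.
Hence the least primitive root of 58 is 3.

3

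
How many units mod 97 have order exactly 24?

8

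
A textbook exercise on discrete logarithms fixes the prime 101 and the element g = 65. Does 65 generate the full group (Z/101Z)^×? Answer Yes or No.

No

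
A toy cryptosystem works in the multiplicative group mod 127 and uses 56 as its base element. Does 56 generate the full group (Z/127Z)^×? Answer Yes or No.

Yes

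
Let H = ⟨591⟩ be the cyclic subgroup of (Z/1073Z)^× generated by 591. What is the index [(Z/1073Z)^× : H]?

36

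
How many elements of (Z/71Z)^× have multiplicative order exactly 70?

24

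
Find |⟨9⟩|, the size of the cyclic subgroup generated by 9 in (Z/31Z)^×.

ord(9) | φ(31) = 31 − 1 = 30 = 2 · 3 · 5.
Divisors of 30: 1, 2, 3, 5, 6, 10, 15, 30.
Check 9^d mod 31 for each divisor in increasing order:
9^1 ≡ 9 (mod 31)
9^2 ≡ 19 (mod 31)
9^3 ≡ 16 (mod 31)
9^5 ≡ 25 (mod 31)
9^6 ≡ 8 (mod 31)
9^10 ≡ 5 (mod 31)
9^15 ≡ 1 (mod 31) ✓
So ord_31(9) = 15.

15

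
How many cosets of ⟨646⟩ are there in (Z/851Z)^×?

ord(646) | φ(851) = φ(23·37) = (23−1)·(37−1) = 22·36 = 792 = 2^3 · 3^2 · 11.
Divisors of 792: 1, 2, 3, 4, 6, 8, 9, 11, 12, 18, 22, 24, 33, 36, 44, 66, 72, 88, 99, 132, 198, 264, 396, 792.
Evaluate successive powers at the divisors of 792:
646^1 ≡ 646
646^2 ≡ 326
646^3 ≡ 399
646^4 ≡ 752
646^6 ≡ 64
646^8 ≡ 440
646^9 ≡ 6
646^11 ≡ 254
646^12 ≡ 692
646^18 ≡ 36
646^22 ≡ 691
646^24 ≡ 602
646^33 ≡ 208
646^36 ≡ 445
646^44 ≡ 70
646^66 ≡ 714
646^72 ≡ 593
646^88 ≡ 645
646^99 ≡ 438
646^132 ≡ 47
646^198 ≡ 369
646^264 ≡ 507
646^396 ≡ 1
So ord_851(646) = 396, hence |⟨646⟩| = 396.
[(Z/851Z)^× : ⟨646⟩] = 792/396 = 2.

2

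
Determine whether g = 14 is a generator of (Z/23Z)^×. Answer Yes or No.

Yes

φ(23) = 23 − 1 = 22 = 2 · 11.
It suffices to check that the order of 14 is not a proper divisor of 22: compute 14^(22/q) for q ∈ {2, 11}.
14^11 ≡ 22 (mod 23)  [q = 2: ≢ 1 ✓]
14^2 ≡ 12 (mod 23)  [q = 11: ≢ 1 ✓]
Every test exponent gives a nontrivial residue, hence 14 generates the full group.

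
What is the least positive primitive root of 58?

3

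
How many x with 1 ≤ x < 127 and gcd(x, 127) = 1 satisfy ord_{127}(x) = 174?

0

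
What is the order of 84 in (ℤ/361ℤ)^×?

114

Since 84 ∈ (Z/361Z)^×, its order divides φ(361) = φ(19^2) = 19·(19−1) = 342 = 2 · 3^2 · 19.
Divisors of 342: 1, 2, 3, 6, 9, 18, 19, 38, 57, 114, 171, 342.
Check 84^d mod 361 for each divisor in increasing order:
84^1 ≡ 84 (mod 361)
84^2 ≡ 197 (mod 361)
84^3 ≡ 303 (mod 361)
84^6 ≡ 115 (mod 361)
84^9 ≡ 189 (mod 361)
84^18 ≡ 343 (mod 361)
84^19 ≡ 293 (mod 361)
84^38 ≡ 292 (mod 361)
84^57 ≡ 360 (mod 361)
84^114 ≡ 1 (mod 361) ✓
The smallest such exponent is 114, so the order of 84 is 114.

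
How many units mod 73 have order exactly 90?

0

φ(73) = 73 − 1 = 72 = 2^3 · 3^2.
Since (Z/73Z)^× is cyclic of order 72, the number of elements of order d is φ(d) when d | 72 and 0 otherwise.
Here 72 is not a multiple of 90, so there are no elements of order 90.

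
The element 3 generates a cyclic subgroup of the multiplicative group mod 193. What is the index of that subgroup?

Since 3 ∈ (Z/193Z)^×, its order divides φ(193) = 193 − 1 = 192 = 2^6 · 3.
Divisors of 192: 1, 2, 3, 4, 6, 8, 12, 16, 24, 32, 48, 64, 96, 192.
Test each divisor d:
3^1 ≡ 3 (mod 193)
3^2 ≡ 9 (mod 193)
3^3 ≡ 27 (mod 193)
3^4 ≡ 81 (mod 193)
3^6 ≡ 150 (mod 193)
3^8 ≡ 192 (mod 193)
3^12 ≡ 112 (mod 193)
3^16 ≡ 1 (mod 193) ✓
The order of 3 is 16, so the subgroup it generates has 16 elements.
[(Z/193Z)^× : ⟨3⟩] = 192/16 = 12.

12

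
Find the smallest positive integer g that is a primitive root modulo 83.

2

φ(83) = 83 − 1 = 82 = 2 · 41.
Test candidates g = 2, 3, … against the prime factors q ∈ {2, 41} of φ(83): g is a generator iff g^(82/q) ≢ 1 for every such q.
g = 2: 2^41 ≡ 82; 2^2 ≡ 4 — none is 1, so 2 is a primitive root.
So 2 is the smallest generator of (Z/83Z)^×.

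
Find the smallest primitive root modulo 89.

3

φ(89) = 89 − 1 = 88 = 2^3 · 11.
Test candidates g = 2, 3, … against the prime factors q ∈ {2, 11} of φ(89): g is a generator iff g^(88/q) ≢ 1 for every such q.
g = 2: 2^44 ≡ 1 — hits 1, so not a primitive root.
g = 3: 3^44 ≡ 88; 3^8 ≡ 64 — none is 1, so 3 is a primitive root.
The smallest primitive root modulo 89 is 3.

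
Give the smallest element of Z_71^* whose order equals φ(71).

φ(71) = 71 − 1 = 70 = 2 · 5 · 7.
Test candidates g = 2, 3, … against the prime factors q ∈ {2, 5, 7} of φ(71): g is a generator iff g^(70/q) ≢ 1 for every such q.
g = 2: 2^35 ≡ 1 — hits 1, so not a primitive root.
g = 3: 3^35 ≡ 1 — hits 1, so not a primitive root.
g = 4: 4^35 ≡ 1 — hits 1, so not a primitive root.
g = 5: 5^35 ≡ 1 — hits 1, so not a primitive root.
g = 6: 6^35 ≡ 1 — hits 1, so not a primitive root.
g = 7: 7^35 ≡ 70; 7^14 ≡ 54; 7^10 ≡ 45 — none is 1, so 7 is a primitive root.
The smallest primitive root modulo 71 is 7.

7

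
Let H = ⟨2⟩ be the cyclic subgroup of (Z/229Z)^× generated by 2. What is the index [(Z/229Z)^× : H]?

3

By Lagrange's theorem, ord_229(2) divides φ(229) = 229 − 1 = 228 = 2^2 · 3 · 19.
Divisors of 228: 1, 2, 3, 4, 6, 12, 19, 38, 57, 76, 114, 228.
Test each divisor d:
2^1 ≡ 2
2^2 ≡ 4
2^3 ≡ 8
2^4 ≡ 16
2^6 ≡ 64
2^12 ≡ 203
2^19 ≡ 107
2^38 ≡ 228
2^57 ≡ 122
2^76 ≡ 1
The order of 2 is 76, so the subgroup it generates has 76 elements.
The index is φ(229) / ord(2) = 228 / 76 = 3.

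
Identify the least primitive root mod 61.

2

φ(61) = 61 − 1 = 60 = 2^2 · 3 · 5.
Test candidates g = 2, 3, … against the prime factors q ∈ {2, 3, 5} of φ(61): g is a generator iff g^(60/q) ≢ 1 for every such q.
g = 2: 2^30 ≡ 60; 2^20 ≡ 47; 2^12 ≡ 9 — none is 1, so 2 is a primitive root.
The smallest primitive root modulo 61 is 2.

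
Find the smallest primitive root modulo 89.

3

φ(89) = 89 − 1 = 88 = 2^3 · 11.
Test candidates g = 2, 3, … against the prime factors q ∈ {2, 11} of φ(89): g is a generator iff g^(88/q) ≢ 1 for every such q.
g = 2: 2^44 ≡ 1 — hits 1, so not a primitive root.
g = 3: 3^44 ≡ 88; 3^8 ≡ 64 — none is 1, so 3 is a primitive root.
Hence the least primitive root of 89 is 3.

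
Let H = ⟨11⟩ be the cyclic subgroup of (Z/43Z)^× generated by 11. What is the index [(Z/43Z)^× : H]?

The order of 11 must divide φ(43) = 43 − 1 = 42 = 2 · 3 · 7.
Divisors of 42: 1, 2, 3, 6, 7, 14, 21, 42.
Check 11^d mod 43 for each divisor in increasing order:
11^1 ≡ 11
11^2 ≡ 35
11^3 ≡ 41
11^6 ≡ 4
11^7 ≡ 1
Thus |⟨11⟩| = ord(11) = 7.
[(Z/43Z)^× : ⟨11⟩] = 42/7 = 6.

6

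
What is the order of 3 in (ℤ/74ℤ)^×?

18

Since 3 ∈ (Z/74Z)^×, its order divides φ(74) = φ(2)·φ(37) = 1·36 = 36 = 2^2 · 3^2.
Divisors of 36: 1, 2, 3, 4, 6, 9, 12, 18, 36.
Check 3^d mod 74 for each divisor in increasing order:
3^1 ≡ 3 (mod 74)
3^2 ≡ 9 (mod 74)
3^3 ≡ 27 (mod 74)
3^4 ≡ 7 (mod 74)
3^6 ≡ 63 (mod 74)
3^9 ≡ 73 (mod 74)
3^12 ≡ 47 (mod 74)
3^18 ≡ 1 (mod 74) ✓
Hence ord(3) = 18.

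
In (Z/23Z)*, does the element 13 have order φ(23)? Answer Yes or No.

No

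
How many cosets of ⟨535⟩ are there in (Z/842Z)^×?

6

By Lagrange's theorem, ord_842(535) divides φ(842) = φ(2)·φ(421) = 1·420 = 420 = 2^2 · 3 · 5 · 7.
Divisors of 420: 1, 2, 3, 4, 5, 6, 7, 10, 12, 14, 15, 20, 21, 28, 30, 35, 42, 60, 70, 84, 105, 140, 210, 420.
Compute 535^d (mod 842) for the divisors d until we hit 1:
535^1 ≡ 535 (mod 842)
535^2 ≡ 787 (mod 842)
535^3 ≡ 45 (mod 842)
535^4 ≡ 499 (mod 842)
535^5 ≡ 51 (mod 842)
535^6 ≡ 341 (mod 842)
535^7 ≡ 563 (mod 842)
535^10 ≡ 75 (mod 842)
535^12 ≡ 85 (mod 842)
535^14 ≡ 377 (mod 842)
535^15 ≡ 457 (mod 842)
535^20 ≡ 573 (mod 842)
535^21 ≡ 67 (mod 842)
535^28 ≡ 673 (mod 842)
535^30 ≡ 33 (mod 842)
535^35 ≡ 841 (mod 842)
535^42 ≡ 279 (mod 842)
535^60 ≡ 247 (mod 842)
535^70 ≡ 1 (mod 842) ✓
The order of 535 is 70, so the subgroup it generates has 70 elements.
[(Z/842Z)^× : ⟨535⟩] = 420/70 = 6.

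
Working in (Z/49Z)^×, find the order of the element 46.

21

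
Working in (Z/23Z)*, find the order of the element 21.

By Lagrange's theorem, ord_23(21) divides φ(23) = 23 − 1 = 22 = 2 · 11.
Divisors of 22: 1, 2, 11, 22.
Test each divisor d:
21^1 ≡ 21 (mod 23)
21^2 ≡ 4 (mod 23)
21^11 ≡ 22 (mod 23)
21^22 ≡ 1 (mod 23) ✓
The smallest such exponent is 22, so the order of 21 is 22.

22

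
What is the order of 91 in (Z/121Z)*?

Since 91 ∈ (Z/121Z)^×, its order divides φ(121) = φ(11^2) = 11·(11−1) = 110 = 2 · 5 · 11.
Divisors of 110: 1, 2, 5, 10, 11, 22, 55, 110.
Test each divisor d:
91^1 ≡ 91
91^2 ≡ 53
91^5 ≡ 67
91^10 ≡ 12
91^11 ≡ 3
91^22 ≡ 9
91^55 ≡ 1
The smallest such exponent is 55, so the order of 91 is 55.

55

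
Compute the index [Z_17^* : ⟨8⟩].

ord(8) | φ(17) = 17 − 1 = 16 = 2^4.
Divisors of 16: 1, 2, 4, 8, 16.
Test each divisor d:
8^1 ≡ 8
8^2 ≡ 13
8^4 ≡ 16
8^8 ≡ 1
Thus |⟨8⟩| = ord(8) = 8.
The index is φ(17) / ord(8) = 16 / 8 = 2.

2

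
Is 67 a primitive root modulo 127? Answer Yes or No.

Yes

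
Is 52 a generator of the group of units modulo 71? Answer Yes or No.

Yes

φ(71) = 71 − 1 = 70 = 2 · 5 · 7.
52 is a primitive root mod 71 iff 52^(φ(71)/q) ≢ 1 for every prime q | φ(71), i.e. q ∈ {2, 5, 7}.
52^35 ≡ 70 (mod 71)  [q = 2: ≢ 1 ✓]
52^14 ≡ 54 (mod 71)  [q = 5: ≢ 1 ✓]
52^10 ≡ 37 (mod 71)  [q = 7: ≢ 1 ✓]
None equal 1, so ord_71(52) = 70: 52 is a primitive root.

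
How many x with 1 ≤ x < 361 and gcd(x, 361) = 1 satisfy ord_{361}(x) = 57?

36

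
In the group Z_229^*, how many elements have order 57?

φ(229) = 229 − 1 = 228 = 2^2 · 3 · 19.
In a cyclic group of order 228, there are φ(d) elements of order d for each divisor d of 228, and zero for non-divisors.
57 = 3 · 19 divides 228, and φ(57) = 36.

36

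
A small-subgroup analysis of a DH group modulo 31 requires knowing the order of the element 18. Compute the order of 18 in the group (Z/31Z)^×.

15

By Lagrange's theorem, ord_31(18) divides φ(31) = 31 − 1 = 30 = 2 · 3 · 5.
Divisors of 30: 1, 2, 3, 5, 6, 10, 15, 30.
Check 18^d mod 31 for each divisor in increasing order:
18^1 ≡ 18 (mod 31)
18^2 ≡ 14 (mod 31)
18^3 ≡ 4 (mod 31)
18^5 ≡ 25 (mod 31)
18^6 ≡ 16 (mod 31)
18^10 ≡ 5 (mod 31)
18^15 ≡ 1 (mod 31) ✓
So ord_31(18) = 15.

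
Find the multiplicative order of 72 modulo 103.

ord(72) | φ(103) = 103 − 1 = 102 = 2 · 3 · 17.
Divisors of 102: 1, 2, 3, 6, 17, 34, 51, 102.
Test each divisor d:
72^1 ≡ 72
72^2 ≡ 34
72^3 ≡ 79
72^6 ≡ 61
72^17 ≡ 1
The smallest such exponent is 17, so the order of 72 is 17.

17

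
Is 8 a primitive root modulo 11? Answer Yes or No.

φ(11) = 11 − 1 = 10 = 2 · 5.
An element g generates (Z/11Z)^× iff g^(10/q) ≢ 1 (mod 11) for each prime q ∈ {2, 5}.
8^5 ≡ 10 (mod 11)  [q = 2: ≢ 1 ✓]
8^2 ≡ 9 (mod 11)  [q = 5: ≢ 1 ✓]
None equal 1, so ord_11(8) = 10: 8 is a primitive root.

Yes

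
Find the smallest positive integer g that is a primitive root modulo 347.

φ(347) = 347 − 1 = 346 = 2 · 173.
g is a primitive root iff g^(346/q) ≢ 1 (mod 347) for each prime q ∈ {2, 173}.
g = 2: 2^173 ≡ 346; 2^2 ≡ 4 — none is 1, so 2 is a primitive root.
The smallest primitive root modulo 347 is 2.

2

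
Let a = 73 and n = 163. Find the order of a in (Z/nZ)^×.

162

ord(73) | φ(163) = 163 − 1 = 162 = 2 · 3^4.
Divisors of 162: 1, 2, 3, 6, 9, 18, 27, 54, 81, 162.
Evaluate successive powers at the divisors of 162:
73^1 ≡ 73 (mod 163)
73^2 ≡ 113 (mod 163)
73^3 ≡ 99 (mod 163)
73^6 ≡ 21 (mod 163)
73^9 ≡ 123 (mod 163)
73^18 ≡ 133 (mod 163)
73^27 ≡ 59 (mod 163)
73^54 ≡ 58 (mod 163)
73^81 ≡ 162 (mod 163)
73^162 ≡ 1 (mod 163) ✓
Hence ord(73) = 162.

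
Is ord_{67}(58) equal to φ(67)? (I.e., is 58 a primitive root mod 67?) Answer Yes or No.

φ(67) = 67 − 1 = 66 = 2 · 3 · 11.
Test 58^(66/q) mod 67 for each prime factor q of 66:
58^33 ≡ 66 (mod 67)  [q = 2: ≢ 1 ✓]
58^22 ≡ 1 (mod 67)  [q = 3: ≡ 1 ✗]
58^6 ≡ 64 (mod 67)  [q = 11: ≢ 1 ✓]
Since 58^22 ≡ 1, the order of 58 divides 22 < 66, so 58 is not a primitive root.

No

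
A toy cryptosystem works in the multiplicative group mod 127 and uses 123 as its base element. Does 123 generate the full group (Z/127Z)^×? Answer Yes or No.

No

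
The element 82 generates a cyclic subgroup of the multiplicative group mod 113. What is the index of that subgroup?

Since 82 ∈ (Z/113Z)^×, its order divides φ(113) = 113 − 1 = 112 = 2^4 · 7.
Divisors of 112: 1, 2, 4, 7, 8, 14, 16, 28, 56, 112.
Evaluate successive powers at the divisors of 112:
82^1 ≡ 82 (mod 113)
82^2 ≡ 57 (mod 113)
82^4 ≡ 85 (mod 113)
82^7 ≡ 95 (mod 113)
82^8 ≡ 106 (mod 113)
82^14 ≡ 98 (mod 113)
82^16 ≡ 49 (mod 113)
82^28 ≡ 112 (mod 113)
82^56 ≡ 1 (mod 113) ✓
The order of 82 is 56, so the subgroup it generates has 56 elements.
Index = |(Z/113Z)^×| / |⟨82⟩| = 112 / 56 = 2.

2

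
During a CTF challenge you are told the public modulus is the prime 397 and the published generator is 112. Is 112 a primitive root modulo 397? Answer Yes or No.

Yes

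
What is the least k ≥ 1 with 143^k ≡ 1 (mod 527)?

240

By Lagrange's theorem, ord_527(143) divides φ(527) = φ(17·31) = (17−1)·(31−1) = 16·30 = 480 = 2^5 · 3 · 5.
Divisors of 480: 1, 2, 3, 4, 5, 6, 8, 10, 12, 15, 16, 20, 24, 30, 32, 40, 48, 60, 80, 96, 120, 160, 240, 480.
Compute 143^d (mod 527) for the divisors d until we hit 1:
143^1 ≡ 143 (mod 527)
143^2 ≡ 423 (mod 527)
143^3 ≡ 411 (mod 527)
143^4 ≡ 276 (mod 527)
143^5 ≡ 470 (mod 527)
143^6 ≡ 281 (mod 527)
143^8 ≡ 288 (mod 527)
143^10 ≡ 87 (mod 527)
143^12 ≡ 438 (mod 527)
143^15 ≡ 311 (mod 527)
143^16 ≡ 205 (mod 527)
143^20 ≡ 191 (mod 527)
143^24 ≡ 16 (mod 527)
143^30 ≡ 280 (mod 527)
143^32 ≡ 392 (mod 527)
143^40 ≡ 118 (mod 527)
143^48 ≡ 256 (mod 527)
143^60 ≡ 404 (mod 527)
143^80 ≡ 222 (mod 527)
143^96 ≡ 188 (mod 527)
143^120 ≡ 373 (mod 527)
143^160 ≡ 273 (mod 527)
143^240 ≡ 1 (mod 527) ✓
So ord_527(143) = 240.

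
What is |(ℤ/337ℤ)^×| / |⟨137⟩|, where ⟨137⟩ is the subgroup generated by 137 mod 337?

6

Since 137 ∈ (Z/337Z)^×, its order divides φ(337) = 337 − 1 = 336 = 2^4 · 3 · 7.
Divisors of 336: 1, 2, 3, 4, 6, 7, 8, 12, 14, 16, 21, 24, 28, 42, 48, 56, 84, 112, 168, 336.
Test each divisor d:
137^1 ≡ 137 (mod 337)
137^2 ≡ 234 (mod 337)
137^3 ≡ 43 (mod 337)
137^4 ≡ 162 (mod 337)
137^6 ≡ 164 (mod 337)
137^7 ≡ 226 (mod 337)
137^8 ≡ 295 (mod 337)
137^12 ≡ 273 (mod 337)
137^14 ≡ 189 (mod 337)
137^16 ≡ 79 (mod 337)
137^21 ≡ 252 (mod 337)
137^24 ≡ 52 (mod 337)
137^28 ≡ 336 (mod 337)
137^42 ≡ 148 (mod 337)
137^48 ≡ 8 (mod 337)
137^56 ≡ 1 (mod 337) ✓
So ord_337(137) = 56, hence |⟨137⟩| = 56.
Index = |(Z/337Z)^×| / |⟨137⟩| = 336 / 56 = 6.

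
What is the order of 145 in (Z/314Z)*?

6

ord(145) | φ(314) = φ(2)·φ(157) = 1·156 = 156 = 2^2 · 3 · 13.
Divisors of 156: 1, 2, 3, 4, 6, 12, 13, 26, 39, 52, 78, 156.
Compute 145^d (mod 314) for the divisors d until we hit 1:
145^1 ≡ 145 (mod 314)
145^2 ≡ 301 (mod 314)
145^3 ≡ 313 (mod 314)
145^4 ≡ 169 (mod 314)
145^6 ≡ 1 (mod 314) ✓
Hence ord(145) = 6.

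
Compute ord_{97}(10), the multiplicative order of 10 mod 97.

By Lagrange's theorem, ord_97(10) divides φ(97) = 97 − 1 = 96 = 2^5 · 3.
Divisors of 96: 1, 2, 3, 4, 6, 8, 12, 16, 24, 32, 48, 96.
Test each divisor d:
10^1 ≡ 10
10^2 ≡ 3
10^3 ≡ 30
10^4 ≡ 9
10^6 ≡ 27
10^8 ≡ 81
10^12 ≡ 50
10^16 ≡ 62
10^24 ≡ 75
10^32 ≡ 61
10^48 ≡ 96
10^96 ≡ 1
So ord_97(10) = 96.

96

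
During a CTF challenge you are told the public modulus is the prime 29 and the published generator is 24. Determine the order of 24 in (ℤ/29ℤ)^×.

Since 24 ∈ (Z/29Z)^×, its order divides φ(29) = 29 − 1 = 28 = 2^2 · 7.
Divisors of 28: 1, 2, 4, 7, 14, 28.
Check 24^d mod 29 for each divisor in increasing order:
24^1 ≡ 24 (mod 29)
24^2 ≡ 25 (mod 29)
24^4 ≡ 16 (mod 29)
24^7 ≡ 1 (mod 29) ✓
Therefore the multiplicative order of 24 modulo 29 is 7.

7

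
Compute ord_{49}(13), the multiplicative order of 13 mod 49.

14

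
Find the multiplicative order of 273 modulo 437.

ord(273) | φ(437) = φ(19·23) = (19−1)·(23−1) = 18·22 = 396 = 2^2 · 3^2 · 11.
Divisors of 396: 1, 2, 3, 4, 6, 9, 11, 12, 18, 22, 33, 36, 44, 66, 99, 132, 198, 396.
Evaluate successive powers at the divisors of 396:
273^1 ≡ 273 (mod 437)
273^2 ≡ 239 (mod 437)
273^3 ≡ 134 (mod 437)
273^4 ≡ 311 (mod 437)
273^6 ≡ 39 (mod 437)
273^9 ≡ 419 (mod 437)
273^11 ≡ 68 (mod 437)
273^12 ≡ 210 (mod 437)
273^18 ≡ 324 (mod 437)
273^22 ≡ 254 (mod 437)
273^33 ≡ 229 (mod 437)
273^36 ≡ 96 (mod 437)
273^44 ≡ 277 (mod 437)
273^66 ≡ 1 (mod 437) ✓
The smallest such exponent is 66, so the order of 273 is 66.

66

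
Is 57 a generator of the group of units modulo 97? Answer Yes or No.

φ(97) = 97 − 1 = 96 = 2^5 · 3.
Test 57^(96/q) mod 97 for each prime factor q of 96:
57^48 ≡ 96 (mod 97)  [q = 2: ≢ 1 ✓]
57^32 ≡ 35 (mod 97)  [q = 3: ≢ 1 ✓]
Every test exponent gives a nontrivial residue, hence 57 generates the full group.

Yes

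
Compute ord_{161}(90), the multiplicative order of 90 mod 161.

ord(90) | φ(161) = φ(7·23) = (7−1)·(23−1) = 6·22 = 132 = 2^2 · 3 · 11.
Divisors of 132: 1, 2, 3, 4, 6, 11, 12, 22, 33, 44, 66, 132.
Compute 90^d (mod 161) for the divisors d until we hit 1:
90^1 ≡ 90
90^2 ≡ 50
90^3 ≡ 153
90^4 ≡ 85
90^6 ≡ 64
90^11 ≡ 160
90^12 ≡ 71
90^22 ≡ 1
Therefore the multiplicative order of 90 modulo 161 is 22.

22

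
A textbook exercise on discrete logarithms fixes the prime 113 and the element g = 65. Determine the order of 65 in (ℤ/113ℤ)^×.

16

ord(65) | φ(113) = 113 − 1 = 112 = 2^4 · 7.
Divisors of 112: 1, 2, 4, 7, 8, 14, 16, 28, 56, 112.
Evaluate successive powers at the divisors of 112:
65^1 ≡ 65 (mod 113)
65^2 ≡ 44 (mod 113)
65^4 ≡ 15 (mod 113)
65^7 ≡ 73 (mod 113)
65^8 ≡ 112 (mod 113)
65^14 ≡ 18 (mod 113)
65^16 ≡ 1 (mod 113) ✓
The smallest such exponent is 16, so the order of 65 is 16.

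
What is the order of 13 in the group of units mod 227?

226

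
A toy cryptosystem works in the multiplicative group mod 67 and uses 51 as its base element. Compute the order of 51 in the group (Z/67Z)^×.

66

The order of 51 must divide φ(67) = 67 − 1 = 66 = 2 · 3 · 11.
Divisors of 66: 1, 2, 3, 6, 11, 22, 33, 66.
Compute 51^d (mod 67) for the divisors d until we hit 1:
51^1 ≡ 51
51^2 ≡ 55
51^3 ≡ 58
51^6 ≡ 14
51^11 ≡ 38
51^22 ≡ 37
51^33 ≡ 66
51^66 ≡ 1
The smallest such exponent is 66, so the order of 51 is 66.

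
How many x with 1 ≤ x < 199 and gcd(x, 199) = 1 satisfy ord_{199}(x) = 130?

0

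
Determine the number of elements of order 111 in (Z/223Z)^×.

φ(223) = 223 − 1 = 222 = 2 · 3 · 37.
In a cyclic group of order 222, there are φ(d) elements of order d for each divisor d of 222, and zero for non-divisors.
111 = 3 · 37 divides 222, and φ(111) = 72.

72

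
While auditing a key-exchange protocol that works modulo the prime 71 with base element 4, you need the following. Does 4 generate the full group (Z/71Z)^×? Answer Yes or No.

No

φ(71) = 71 − 1 = 70 = 2 · 5 · 7.
An element g generates (Z/71Z)^× iff g^(70/q) ≢ 1 (mod 71) for each prime q ∈ {2, 5, 7}.
4^35 ≡ 1 (mod 71)  [q = 2: ≡ 1 ✗]
4^14 ≡ 5 (mod 71)  [q = 5: ≢ 1 ✓]
4^10 ≡ 48 (mod 71)  [q = 7: ≢ 1 ✓]
4^35 ≡ 1 shows ord(4) | 35, strictly less than φ(71); not a primitive root.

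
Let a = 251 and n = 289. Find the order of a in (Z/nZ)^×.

By Lagrange's theorem, ord_289(251) divides φ(289) = φ(17^2) = 17·(17−1) = 272 = 2^4 · 17.
Divisors of 272: 1, 2, 4, 8, 16, 17, 34, 68, 136, 272.
Test each divisor d:
251^1 ≡ 251 (mod 289)
251^2 ≡ 288 (mod 289)
251^4 ≡ 1 (mod 289) ✓
Therefore the multiplicative order of 251 modulo 289 is 4.

4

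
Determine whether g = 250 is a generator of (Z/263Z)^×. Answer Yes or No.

φ(263) = 263 − 1 = 262 = 2 · 131.
Test 250^(262/q) mod 263 for each prime factor q of 262:
250^131 ≡ 262 (mod 263)  [q = 2: ≢ 1 ✓]
250^2 ≡ 169 (mod 263)  [q = 131: ≢ 1 ✓]
Every test exponent gives a nontrivial residue, hence 250 generates the full group.

Yes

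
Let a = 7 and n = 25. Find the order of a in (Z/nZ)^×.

4

Since 7 ∈ (Z/25Z)^×, its order divides φ(25) = φ(5^2) = 5·(5−1) = 20 = 2^2 · 5.
Divisors of 20: 1, 2, 4, 5, 10, 20.
Check 7^d mod 25 for each divisor in increasing order:
7^1 ≡ 7 (mod 25)
7^2 ≡ 24 (mod 25)
7^4 ≡ 1 (mod 25) ✓
Hence ord(7) = 4.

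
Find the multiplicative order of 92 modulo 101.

The order of 92 must divide φ(101) = 101 − 1 = 100 = 2^2 · 5^2.
Divisors of 100: 1, 2, 4, 5, 10, 20, 25, 50, 100.
Test each divisor d:
92^1 ≡ 92 (mod 101)
92^2 ≡ 81 (mod 101)
92^4 ≡ 97 (mod 101)
92^5 ≡ 36 (mod 101)
92^10 ≡ 84 (mod 101)
92^20 ≡ 87 (mod 101)
92^25 ≡ 1 (mod 101) ✓
So ord_101(92) = 25.

25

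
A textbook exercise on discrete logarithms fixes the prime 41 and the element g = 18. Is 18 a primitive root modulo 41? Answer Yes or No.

No

φ(41) = 41 − 1 = 40 = 2^3 · 5.
18 is a primitive root mod 41 iff 18^(φ(41)/q) ≢ 1 for every prime q | φ(41), i.e. q ∈ {2, 5}.
18^20 ≡ 1 (mod 41)  [q = 2: ≡ 1 ✗]
18^8 ≡ 10 (mod 41)  [q = 5: ≢ 1 ✓]
The check at q = 2 fails, so 18 generates a proper subgroup.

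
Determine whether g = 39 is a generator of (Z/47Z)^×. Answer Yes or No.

Yes

φ(47) = 47 − 1 = 46 = 2 · 23.
39 is a primitive root mod 47 iff 39^(φ(47)/q) ≢ 1 for every prime q | φ(47), i.e. q ∈ {2, 23}.
39^23 ≡ 46 (mod 47)  [q = 2: ≢ 1 ✓]
39^2 ≡ 17 (mod 47)  [q = 23: ≢ 1 ✓]
None equal 1, so ord_47(39) = 46: 39 is a primitive root.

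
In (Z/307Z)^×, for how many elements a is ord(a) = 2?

φ(307) = 307 − 1 = 306 = 2 · 3^2 · 17.
(Z/307Z)^× is cyclic (|G| = 306); a cyclic group of order m has exactly φ(d) elements of each order d | m, and none otherwise.
2 | 306, and φ(2) = 2 − 1 = 1.

1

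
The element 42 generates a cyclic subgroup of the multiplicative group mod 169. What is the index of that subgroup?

4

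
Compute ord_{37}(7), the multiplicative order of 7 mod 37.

Since 7 ∈ (Z/37Z)^×, its order divides φ(37) = 37 − 1 = 36 = 2^2 · 3^2.
Divisors of 36: 1, 2, 3, 4, 6, 9, 12, 18, 36.
Check 7^d mod 37 for each divisor in increasing order:
7^1 ≡ 7
7^2 ≡ 12
7^3 ≡ 10
7^4 ≡ 33
7^6 ≡ 26
7^9 ≡ 1
Therefore the multiplicative order of 7 modulo 37 is 9.

9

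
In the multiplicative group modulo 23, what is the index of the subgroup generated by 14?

1

By Lagrange's theorem, ord_23(14) divides φ(23) = 23 − 1 = 22 = 2 · 11.
Divisors of 22: 1, 2, 11, 22.
Compute 14^d (mod 23) for the divisors d until we hit 1:
14^1 ≡ 14 (mod 23)
14^2 ≡ 12 (mod 23)
14^11 ≡ 22 (mod 23)
14^22 ≡ 1 (mod 23) ✓
So ord_23(14) = 22, hence |⟨14⟩| = 22.
The index is φ(23) / ord(14) = 22 / 22 = 1.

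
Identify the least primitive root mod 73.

5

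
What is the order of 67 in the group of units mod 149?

37

Since 67 ∈ (Z/149Z)^×, its order divides φ(149) = 149 − 1 = 148 = 2^2 · 37.
Divisors of 148: 1, 2, 4, 37, 74, 148.
Evaluate successive powers at the divisors of 148:
67^1 ≡ 67 (mod 149)
67^2 ≡ 19 (mod 149)
67^4 ≡ 63 (mod 149)
67^37 ≡ 1 (mod 149) ✓
So ord_149(67) = 37.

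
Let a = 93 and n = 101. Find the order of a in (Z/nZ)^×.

100

The order of 93 must divide φ(101) = 101 − 1 = 100 = 2^2 · 5^2.
Divisors of 100: 1, 2, 4, 5, 10, 20, 25, 50, 100.
Check 93^d mod 101 for each divisor in increasing order:
93^1 ≡ 93 (mod 101)
93^2 ≡ 64 (mod 101)
93^4 ≡ 56 (mod 101)
93^5 ≡ 57 (mod 101)
93^10 ≡ 17 (mod 101)
93^20 ≡ 87 (mod 101)
93^25 ≡ 10 (mod 101)
93^50 ≡ 100 (mod 101)
93^100 ≡ 1 (mod 101) ✓
So ord_101(93) = 100.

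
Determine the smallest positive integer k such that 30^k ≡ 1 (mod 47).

ord(30) | φ(47) = 47 − 1 = 46 = 2 · 23.
Divisors of 46: 1, 2, 23, 46.
Evaluate successive powers at the divisors of 46:
30^1 ≡ 30 (mod 47)
30^2 ≡ 7 (mod 47)
30^23 ≡ 46 (mod 47)
30^46 ≡ 1 (mod 47) ✓
Therefore the multiplicative order of 30 modulo 47 is 46.

46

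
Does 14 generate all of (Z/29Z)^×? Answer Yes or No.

Yes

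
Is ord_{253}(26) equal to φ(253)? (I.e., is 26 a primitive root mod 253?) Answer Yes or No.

No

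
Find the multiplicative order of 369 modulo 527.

240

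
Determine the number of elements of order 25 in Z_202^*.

20

φ(202) = φ(2)·φ(101) = 1·100 = 100 = 2^2 · 5^2.
In a cyclic group of order 100, there are φ(d) elements of order d for each divisor d of 100, and zero for non-divisors.
25 = 5^2 divides 100, and φ(25) = 20.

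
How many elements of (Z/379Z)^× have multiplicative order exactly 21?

12

φ(379) = 379 − 1 = 378 = 2 · 3^3 · 7.
Since (Z/379Z)^× is cyclic of order 378, the number of elements of order d is φ(d) when d | 378 and 0 otherwise.
21 = 3 · 7 divides 378, and φ(21) = 12.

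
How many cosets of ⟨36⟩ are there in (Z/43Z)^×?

14

By Lagrange's theorem, ord_43(36) divides φ(43) = 43 − 1 = 42 = 2 · 3 · 7.
Divisors of 42: 1, 2, 3, 6, 7, 14, 21, 42.
Test each divisor d:
36^1 ≡ 36
36^2 ≡ 6
36^3 ≡ 1
The order of 36 is 3, so the subgroup it generates has 3 elements.
Index = |(Z/43Z)^×| / |⟨36⟩| = 42 / 3 = 14.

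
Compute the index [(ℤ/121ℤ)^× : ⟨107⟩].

ord(107) | φ(121) = φ(11^2) = 11·(11−1) = 110 = 2 · 5 · 11.
Divisors of 110: 1, 2, 5, 10, 11, 22, 55, 110.
Compute 107^d (mod 121) for the divisors d until we hit 1:
107^1 ≡ 107 (mod 121)
107^2 ≡ 75 (mod 121)
107^5 ≡ 21 (mod 121)
107^10 ≡ 78 (mod 121)
107^11 ≡ 118 (mod 121)
107^22 ≡ 9 (mod 121)
107^55 ≡ 120 (mod 121)
107^110 ≡ 1 (mod 121) ✓
The order of 107 is 110, so the subgroup it generates has 110 elements.
[(Z/121Z)^× : ⟨107⟩] = 110/110 = 1.

1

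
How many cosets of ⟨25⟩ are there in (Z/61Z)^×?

The order of 25 must divide φ(61) = 61 − 1 = 60 = 2^2 · 3 · 5.
Divisors of 60: 1, 2, 3, 4, 5, 6, 10, 12, 15, 20, 30, 60.
Test each divisor d:
25^1 ≡ 25 (mod 61)
25^2 ≡ 15 (mod 61)
25^3 ≡ 9 (mod 61)
25^4 ≡ 42 (mod 61)
25^5 ≡ 13 (mod 61)
25^6 ≡ 20 (mod 61)
25^10 ≡ 47 (mod 61)
25^12 ≡ 34 (mod 61)
25^15 ≡ 1 (mod 61) ✓
The order of 25 is 15, so the subgroup it generates has 15 elements.
[(Z/61Z)^× : ⟨25⟩] = 60/15 = 4.

4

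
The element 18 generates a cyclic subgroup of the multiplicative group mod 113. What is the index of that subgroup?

14

ord(18) | φ(113) = 113 − 1 = 112 = 2^4 · 7.
Divisors of 112: 1, 2, 4, 7, 8, 14, 16, 28, 56, 112.
Test each divisor d:
18^1 ≡ 18 (mod 113)
18^2 ≡ 98 (mod 113)
18^4 ≡ 112 (mod 113)
18^7 ≡ 44 (mod 113)
18^8 ≡ 1 (mod 113) ✓
Thus |⟨18⟩| = ord(18) = 8.
Index = |(Z/113Z)^×| / |⟨18⟩| = 112 / 8 = 14.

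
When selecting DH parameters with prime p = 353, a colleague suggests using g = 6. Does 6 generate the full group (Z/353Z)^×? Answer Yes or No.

No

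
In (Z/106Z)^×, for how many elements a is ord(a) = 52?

24

φ(106) = φ(2)·φ(53) = 1·52 = 52 = 2^2 · 13.
(Z/106Z)^× is cyclic (|G| = 52); a cyclic group of order m has exactly φ(d) elements of each order d | m, and none otherwise.
52 = 2^2 · 13 divides 52, and φ(52) = 24.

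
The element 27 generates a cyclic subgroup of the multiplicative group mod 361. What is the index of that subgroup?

3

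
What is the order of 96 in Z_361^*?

The order of 96 must divide φ(361) = φ(19^2) = 19·(19−1) = 342 = 2 · 3^2 · 19.
Divisors of 342: 1, 2, 3, 6, 9, 18, 19, 38, 57, 114, 171, 342.
Test each divisor d:
96^1 ≡ 96 (mod 361)
96^2 ≡ 191 (mod 361)
96^3 ≡ 286 (mod 361)
96^6 ≡ 210 (mod 361)
96^9 ≡ 134 (mod 361)
96^18 ≡ 267 (mod 361)
96^19 ≡ 1 (mod 361) ✓
So ord_361(96) = 19.

19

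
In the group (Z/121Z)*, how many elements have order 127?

0

φ(121) = φ(11^2) = 11·(11−1) = 110 = 2 · 5 · 11.
(Z/121Z)^× is cyclic (|G| = 110); a cyclic group of order m has exactly φ(d) elements of each order d | m, and none otherwise.
Here 110 is not a multiple of 127, so there are no elements of order 127.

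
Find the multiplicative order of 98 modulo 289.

68

Since 98 ∈ (Z/289Z)^×, its order divides φ(289) = φ(17^2) = 17·(17−1) = 272 = 2^4 · 17.
Divisors of 272: 1, 2, 4, 8, 16, 17, 34, 68, 136, 272.
Compute 98^d (mod 289) for the divisors d until we hit 1:
98^1 ≡ 98 (mod 289)
98^2 ≡ 67 (mod 289)
98^4 ≡ 154 (mod 289)
98^8 ≡ 18 (mod 289)
98^16 ≡ 35 (mod 289)
98^17 ≡ 251 (mod 289)
98^34 ≡ 288 (mod 289)
98^68 ≡ 1 (mod 289) ✓
Hence ord(98) = 68.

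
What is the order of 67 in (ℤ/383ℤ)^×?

191

ord(67) | φ(383) = 383 − 1 = 382 = 2 · 191.
Divisors of 382: 1, 2, 191, 382.
Test each divisor d:
67^1 ≡ 67
67^2 ≡ 276
67^191 ≡ 1
Hence ord(67) = 191.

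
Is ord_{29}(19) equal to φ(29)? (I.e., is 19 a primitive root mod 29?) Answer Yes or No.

φ(29) = 29 − 1 = 28 = 2^2 · 7.
Test 19^(28/q) mod 29 for each prime factor q of 28:
19^14 ≡ 28 (mod 29)  [q = 2: ≢ 1 ✓]
19^4 ≡ 24 (mod 29)  [q = 7: ≢ 1 ✓]
None equal 1, so ord_29(19) = 28: 19 is a primitive root.

Yes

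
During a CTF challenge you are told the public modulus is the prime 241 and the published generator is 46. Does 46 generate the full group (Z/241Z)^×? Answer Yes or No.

φ(241) = 241 − 1 = 240 = 2^4 · 3 · 5.
46 is a primitive root mod 241 iff 46^(φ(241)/q) ≢ 1 for every prime q | φ(241), i.e. q ∈ {2, 3, 5}.
46^120 ≡ 240 (mod 241)  [q = 2: ≢ 1 ✓]
46^80 ≡ 15 (mod 241)  [q = 3: ≢ 1 ✓]
46^48 ≡ 87 (mod 241)  [q = 5: ≢ 1 ✓]
Every test exponent gives a nontrivial residue, hence 46 generates the full group.

Yes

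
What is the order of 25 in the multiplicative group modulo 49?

21

By Lagrange's theorem, ord_49(25) divides φ(49) = φ(7^2) = 7·(7−1) = 42 = 2 · 3 · 7.
Divisors of 42: 1, 2, 3, 6, 7, 14, 21, 42.
Check 25^d mod 49 for each divisor in increasing order:
25^1 ≡ 25 (mod 49)
25^2 ≡ 37 (mod 49)
25^3 ≡ 43 (mod 49)
25^6 ≡ 36 (mod 49)
25^7 ≡ 18 (mod 49)
25^14 ≡ 30 (mod 49)
25^21 ≡ 1 (mod 49) ✓
So ord_49(25) = 21.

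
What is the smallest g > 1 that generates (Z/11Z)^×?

φ(11) = 11 − 1 = 10 = 2 · 5.
Test candidates g = 2, 3, … against the prime factors q ∈ {2, 5} of φ(11): g is a generator iff g^(10/q) ≢ 1 for every such q.
g = 2: 2^5 ≡ 10; 2^2 ≡ 4 — none is 1, so 2 is a primitive root.
So 2 is the smallest generator of (Z/11Z)^×.

2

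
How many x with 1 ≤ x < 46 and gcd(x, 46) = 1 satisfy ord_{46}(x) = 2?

1

φ(46) = φ(2)·φ(23) = 1·22 = 22 = 2 · 11.
(Z/46Z)^× is cyclic (|G| = 22); a cyclic group of order m has exactly φ(d) elements of each order d | m, and none otherwise.
2 | 22, and φ(2) = 2 − 1 = 1.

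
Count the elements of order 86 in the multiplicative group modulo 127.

0

φ(127) = 127 − 1 = 126 = 2 · 3^2 · 7.
(Z/127Z)^× is cyclic (|G| = 126); a cyclic group of order m has exactly φ(d) elements of each order d | m, and none otherwise.
Here 126 is not a multiple of 86, so there are no elements of order 86.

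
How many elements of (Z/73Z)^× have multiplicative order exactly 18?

6

φ(73) = 73 − 1 = 72 = 2^3 · 3^2.
Since (Z/73Z)^× is cyclic of order 72, the number of elements of order d is φ(d) when d | 72 and 0 otherwise.
18 = 2 · 3^2 divides 72, and φ(18) = 6.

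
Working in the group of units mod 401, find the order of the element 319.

200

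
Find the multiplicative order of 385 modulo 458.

228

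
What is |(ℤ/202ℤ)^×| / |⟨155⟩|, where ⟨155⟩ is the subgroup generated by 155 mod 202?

4

ord(155) | φ(202) = φ(2)·φ(101) = 1·100 = 100 = 2^2 · 5^2.
Divisors of 100: 1, 2, 4, 5, 10, 20, 25, 50, 100.
Evaluate successive powers at the divisors of 100:
155^1 ≡ 155
155^2 ≡ 189
155^4 ≡ 169
155^5 ≡ 137
155^10 ≡ 185
155^20 ≡ 87
155^25 ≡ 1
So ord_202(155) = 25, hence |⟨155⟩| = 25.
The index is φ(202) / ord(155) = 100 / 25 = 4.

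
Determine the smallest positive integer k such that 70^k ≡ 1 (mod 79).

78

By Lagrange's theorem, ord_79(70) divides φ(79) = 79 − 1 = 78 = 2 · 3 · 13.
Divisors of 78: 1, 2, 3, 6, 13, 26, 39, 78.
Check 70^d mod 79 for each divisor in increasing order:
70^1 ≡ 70
70^2 ≡ 2
70^3 ≡ 61
70^6 ≡ 8
70^13 ≡ 56
70^26 ≡ 55
70^39 ≡ 78
70^78 ≡ 1
So ord_79(70) = 78.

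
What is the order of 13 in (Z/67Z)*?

Since 13 ∈ (Z/67Z)^×, its order divides φ(67) = 67 − 1 = 66 = 2 · 3 · 11.
Divisors of 66: 1, 2, 3, 6, 11, 22, 33, 66.
Check 13^d mod 67 for each divisor in increasing order:
13^1 ≡ 13 (mod 67)
13^2 ≡ 35 (mod 67)
13^3 ≡ 53 (mod 67)
13^6 ≡ 62 (mod 67)
13^11 ≡ 38 (mod 67)
13^22 ≡ 37 (mod 67)
13^33 ≡ 66 (mod 67)
13^66 ≡ 1 (mod 67) ✓
Therefore the multiplicative order of 13 modulo 67 is 66.

66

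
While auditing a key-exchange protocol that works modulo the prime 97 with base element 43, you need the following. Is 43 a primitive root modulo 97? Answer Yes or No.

No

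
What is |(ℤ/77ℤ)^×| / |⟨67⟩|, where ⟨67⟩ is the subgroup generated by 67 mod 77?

20

The order of 67 must divide φ(77) = φ(7·11) = (7−1)·(11−1) = 6·10 = 60 = 2^2 · 3 · 5.
Divisors of 60: 1, 2, 3, 4, 5, 6, 10, 12, 15, 20, 30, 60.
Compute 67^d (mod 77) for the divisors d until we hit 1:
67^1 ≡ 67
67^2 ≡ 23
67^3 ≡ 1
So ord_77(67) = 3, hence |⟨67⟩| = 3.
Index = |(Z/77Z)^×| / |⟨67⟩| = 60 / 3 = 20.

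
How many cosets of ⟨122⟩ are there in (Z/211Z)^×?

6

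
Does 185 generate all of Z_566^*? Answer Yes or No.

No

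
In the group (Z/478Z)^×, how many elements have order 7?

6

φ(478) = φ(2)·φ(239) = 1·238 = 238 = 2 · 7 · 17.
Since (Z/478Z)^× is cyclic of order 238, the number of elements of order d is φ(d) when d | 238 and 0 otherwise.
7 | 238, and φ(7) = 7 − 1 = 6.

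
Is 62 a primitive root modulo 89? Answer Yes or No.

Yes

φ(89) = 89 − 1 = 88 = 2^3 · 11.
It suffices to check that the order of 62 is not a proper divisor of 88: compute 62^(88/q) for q ∈ {2, 11}.
62^44 ≡ 88 (mod 89)  [q = 2: ≢ 1 ✓]
62^8 ≡ 39 (mod 89)  [q = 11: ≢ 1 ✓]
None equal 1, so ord_89(62) = 88: 62 is a primitive root.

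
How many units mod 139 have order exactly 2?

φ(139) = 139 − 1 = 138 = 2 · 3 · 23.
Since (Z/139Z)^× is cyclic of order 138, the number of elements of order d is φ(d) when d | 138 and 0 otherwise.
2 | 138, and φ(2) = 2 − 1 = 1.

1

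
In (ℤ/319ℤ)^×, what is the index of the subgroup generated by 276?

10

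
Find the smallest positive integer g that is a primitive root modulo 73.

5

φ(73) = 73 − 1 = 72 = 2^3 · 3^2.
Test candidates g = 2, 3, … against the prime factors q ∈ {2, 3} of φ(73): g is a generator iff g^(72/q) ≢ 1 for every such q.
g = 2: 2^36 ≡ 1 — hits 1, so not a primitive root.
g = 3: 3^36 ≡ 1 — hits 1, so not a primitive root.
g = 4: 4^36 ≡ 1 — hits 1, so not a primitive root.
g = 5: 5^36 ≡ 72; 5^24 ≡ 8 — none is 1, so 5 is a primitive root.
The smallest primitive root modulo 73 is 5.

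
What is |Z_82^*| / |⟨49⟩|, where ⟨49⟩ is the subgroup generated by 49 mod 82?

2

The order of 49 must divide φ(82) = φ(2)·φ(41) = 1·40 = 40 = 2^3 · 5.
Divisors of 40: 1, 2, 4, 5, 8, 10, 20, 40.
Evaluate successive powers at the divisors of 40:
49^1 ≡ 49
49^2 ≡ 23
49^4 ≡ 37
49^5 ≡ 9
49^8 ≡ 57
49^10 ≡ 81
49^20 ≡ 1
So ord_82(49) = 20, hence |⟨49⟩| = 20.
Index = |(Z/82Z)^×| / |⟨49⟩| = 40 / 20 = 2.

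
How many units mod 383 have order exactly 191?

190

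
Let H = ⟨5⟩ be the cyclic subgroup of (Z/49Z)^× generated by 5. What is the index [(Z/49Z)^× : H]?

1

By Lagrange's theorem, ord_49(5) divides φ(49) = φ(7^2) = 7·(7−1) = 42 = 2 · 3 · 7.
Divisors of 42: 1, 2, 3, 6, 7, 14, 21, 42.
Evaluate successive powers at the divisors of 42:
5^1 ≡ 5 (mod 49)
5^2 ≡ 25 (mod 49)
5^3 ≡ 27 (mod 49)
5^6 ≡ 43 (mod 49)
5^7 ≡ 19 (mod 49)
5^14 ≡ 18 (mod 49)
5^21 ≡ 48 (mod 49)
5^42 ≡ 1 (mod 49) ✓
The order of 5 is 42, so the subgroup it generates has 42 elements.
[(Z/49Z)^× : ⟨5⟩] = 42/42 = 1.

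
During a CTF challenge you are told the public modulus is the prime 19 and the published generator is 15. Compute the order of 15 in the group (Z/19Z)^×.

Since 15 ∈ (Z/19Z)^×, its order divides φ(19) = 19 − 1 = 18 = 2 · 3^2.
Divisors of 18: 1, 2, 3, 6, 9, 18.
Test each divisor d:
15^1 ≡ 15 (mod 19)
15^2 ≡ 16 (mod 19)
15^3 ≡ 12 (mod 19)
15^6 ≡ 11 (mod 19)
15^9 ≡ 18 (mod 19)
15^18 ≡ 1 (mod 19) ✓
Hence ord(15) = 18.

18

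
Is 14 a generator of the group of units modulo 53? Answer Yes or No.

Yes

φ(53) = 53 − 1 = 52 = 2^2 · 13.
Test 14^(52/q) mod 53 for each prime factor q of 52:
14^26 ≡ 52 (mod 53)  [q = 2: ≢ 1 ✓]
14^4 ≡ 44 (mod 53)  [q = 13: ≢ 1 ✓]
Every test exponent gives a nontrivial residue, hence 14 generates the full group.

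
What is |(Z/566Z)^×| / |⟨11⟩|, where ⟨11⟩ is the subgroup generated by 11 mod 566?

The order of 11 must divide φ(566) = φ(2)·φ(283) = 1·282 = 282 = 2 · 3 · 47.
Divisors of 282: 1, 2, 3, 6, 47, 94, 141, 282.
Compute 11^d (mod 566) for the divisors d until we hit 1:
11^1 ≡ 11 (mod 566)
11^2 ≡ 121 (mod 566)
11^3 ≡ 199 (mod 566)
11^6 ≡ 547 (mod 566)
11^47 ≡ 521 (mod 566)
11^94 ≡ 327 (mod 566)
11^141 ≡ 1 (mod 566) ✓
Thus |⟨11⟩| = ord(11) = 141.
[(Z/566Z)^× : ⟨11⟩] = 282/141 = 2.

2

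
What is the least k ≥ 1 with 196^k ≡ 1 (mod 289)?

By Lagrange's theorem, ord_289(196) divides φ(289) = φ(17^2) = 17·(17−1) = 272 = 2^4 · 17.
Divisors of 272: 1, 2, 4, 8, 16, 17, 34, 68, 136, 272.
Test each divisor d:
196^1 ≡ 196 (mod 289)
196^2 ≡ 268 (mod 289)
196^4 ≡ 152 (mod 289)
196^8 ≡ 273 (mod 289)
196^16 ≡ 256 (mod 289)
196^17 ≡ 179 (mod 289)
196^34 ≡ 251 (mod 289)
196^68 ≡ 288 (mod 289)
196^136 ≡ 1 (mod 289) ✓
So ord_289(196) = 136.

136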